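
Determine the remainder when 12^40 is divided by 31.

25

Compute successive squares:
40 in binary is 101000, i.e. 40 = 32 + 8.
12^1 ≡ 12 (mod 31)
12^2 ≡ 12^2 = 144 ≡ 20 (mod 31)
12^4 ≡ 20^2 = 400 ≡ 28 (mod 31)
12^8 ≡ 28^2 = 784 ≡ 9 (mod 31)
12^16 ≡ 9^2 = 81 ≡ 19 (mod 31)
12^32 ≡ 19^2 = 361 ≡ 20 (mod 31)
12^40 = 12^32 * 12^8 ≡ 20 * 9 (mod 31).
20 * 9 = 180 ≡ 25 (mod 31).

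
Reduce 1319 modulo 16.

7

1319 = 82×16 + 7, so 1319 ≡ 7 (mod 16).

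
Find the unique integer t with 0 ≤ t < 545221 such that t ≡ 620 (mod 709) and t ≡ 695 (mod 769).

136039

709⁻¹ mod 769: 709·628 ≡ 1 (mod 769), so 709⁻¹ ≡ 628.
t = 620 + 709·((695 − 620)·628 mod 769) = 620 + 709·191 = 136039.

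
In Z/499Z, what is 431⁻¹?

499 = 1×431 + 68
431 = 6×68 + 23
68 = 2×23 + 22
23 = 1×22 + 1
22 = 22×1 + 0
gcd(431, 499) = 1, so the inverse exists.
Back-substitute for 1:
1 = 1×23 − 1×22
  = −1×68 + 3×23
  = 3×431 − 19×68
  = −19×499 + 22×431
So 431⁻¹ ≡ 22 (mod 499).

22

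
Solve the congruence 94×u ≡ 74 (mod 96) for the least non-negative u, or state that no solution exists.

11

gcd(94, 96) = 2, and 2 | 74, so solutions exist.
Divide through by 2: 47×u = 37 (mod 48).
47⁻¹ ≡ 47 (mod 48).
u ≡ 47×37 ≡ 11 (mod 48).
The smallest non-negative solution is u = 11.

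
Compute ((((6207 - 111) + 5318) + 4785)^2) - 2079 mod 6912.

5266

6207 - 111 = 6096
6096 + 5318 = 11414 ≡ 4502 (mod 6912)
4502 + 4785 = 9287 ≡ 2375 (mod 6912)
(2375)^2 ≡ 433 (mod 6912)
433 - 2079 = -1646 ≡ 5266 (mod 6912)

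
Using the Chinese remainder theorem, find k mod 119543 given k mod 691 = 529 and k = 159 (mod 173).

17113

691⁻¹ mod 173: 691×172 ≡ 1 (mod 173), so 691⁻¹ ≡ 172.
k = 529 + 691×((159 − 529)×172 mod 173) = 529 + 691×24 = 17113.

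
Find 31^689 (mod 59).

31^1 ≡ 31 (mod 59)
31^2 ≡ 31^2 = 961 ≡ 17 (mod 59)
31^4 ≡ 17^2 = 289 ≡ 53 (mod 59)
31^8 ≡ 53^2 = 2809 ≡ 36 (mod 59)
31^16 ≡ 36^2 = 1296 ≡ 57 (mod 59)
31^32 ≡ 57^2 = 3249 ≡ 4 (mod 59)
31^64 ≡ 4^2 = 16 (mod 59)
31^128 ≡ 16^2 = 256 ≡ 20 (mod 59)
31^256 ≡ 20^2 = 400 ≡ 46 (mod 59)
31^512 ≡ 46^2 = 2116 ≡ 51 (mod 59)
31^689 = 31^512 * 31^128 * 31^32 * 31^16 * 31^1 ≡ 51 * 20 * 4 * 57 * 31 (mod 59).
Accumulate the product:
51 * 20 = 1020 ≡ 17
17 * 4 = 68 ≡ 9
9 * 57 = 513 ≡ 41
41 * 31 = 1271 ≡ 32

32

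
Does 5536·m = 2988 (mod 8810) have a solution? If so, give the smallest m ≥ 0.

3543

gcd(5536, 8810) = 2, and 2 | 2988, so solutions exist.
Divide through by 2: 2768·m mod 4405 = 1494.
2768⁻¹ ≡ 4257 (mod 4405).
m ≡ 4257·1494 ≡ 3543 (mod 4405).
The smallest non-negative solution is m = 3543.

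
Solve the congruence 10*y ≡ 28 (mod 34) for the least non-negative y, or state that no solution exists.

13

gcd(10, 34) = 2, and 2 | 28, so solutions exist.
Divide through by 2: 5*y ≡ 14 mod 17.
5⁻¹ ≡ 7 (mod 17).
y ≡ 7*14 ≡ 13 (mod 17).
The smallest non-negative solution is y = 13.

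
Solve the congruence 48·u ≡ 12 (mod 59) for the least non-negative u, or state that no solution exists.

gcd(48, 59) = 1, so a unique solution mod 59 exists.
48⁻¹ ≡ 16 (mod 59).
u ≡ 16·12 ≡ 15 (mod 59).

15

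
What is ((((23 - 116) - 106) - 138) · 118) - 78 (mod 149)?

88

23 - 116 = -93 ≡ 56 (mod 149)
56 - 106 = -50 ≡ 99 (mod 149)
99 - 138 = -39 ≡ 110 (mod 149)
110 · 118 = 12980 ≡ 17 (mod 149)
17 - 78 = -61 ≡ 88 (mod 149)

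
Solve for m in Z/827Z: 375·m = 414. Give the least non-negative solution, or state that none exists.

gcd(375, 827) = 1, so a unique solution mod 827 exists.
375⁻¹ ≡ 247 (mod 827).
m ≡ 247·414 ≡ 537 (mod 827).

537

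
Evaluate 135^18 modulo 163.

104

18 in binary is 10010, i.e. 18 = 16 + 2.
135^1 ≡ 135 (mod 163)
135^2 ≡ 135^2 = 18225 ≡ 132 (mod 163)
135^4 ≡ 132^2 = 17424 ≡ 146 (mod 163)
135^8 ≡ 146^2 = 21316 ≡ 126 (mod 163)
135^16 ≡ 126^2 = 15876 ≡ 65 (mod 163)
135^18 = 135^16 * 135^2 ≡ 65 * 132 (mod 163).
65 * 132 = 8580 ≡ 104 (mod 163).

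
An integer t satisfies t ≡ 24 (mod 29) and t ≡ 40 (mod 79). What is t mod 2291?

198

29⁻¹ mod 79: 29*30 ≡ 1 (mod 79), so 29⁻¹ ≡ 30.
t = 24 + 29*((40 − 24)*30 mod 79) = 24 + 29*6 = 198.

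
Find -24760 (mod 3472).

-24760 = -8×3472 + 3016, so -24760 ≡ 3016 (mod 3472).

3016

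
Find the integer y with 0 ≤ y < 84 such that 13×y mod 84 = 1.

13

84 = 6·13 + 6
13 = 2·6 + 1
6 = 6·1 + 0
gcd(13, 84) = 1, so the inverse exists.
Back-substitute for 1:
1 = 1·13 − 2·6
  = −2·84 + 13·13
So 13⁻¹ ≡ 13 (mod 84).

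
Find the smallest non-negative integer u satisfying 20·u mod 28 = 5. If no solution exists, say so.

no solution

gcd(20, 28) = 4, and 4 does not divide 5.
So the congruence has no solution.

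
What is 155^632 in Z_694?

632 in binary is 1001111000, i.e. 632 = 512 + 64 + 32 + 16 + 8.
155^1 ≡ 155 (mod 694)
155^2 ≡ 155^2 = 24025 ≡ 429 (mod 694)
155^4 ≡ 429^2 = 184041 ≡ 131 (mod 694)
155^8 ≡ 131^2 = 17161 ≡ 505 (mod 694)
155^16 ≡ 505^2 = 255025 ≡ 327 (mod 694)
155^32 ≡ 327^2 = 106929 ≡ 53 (mod 694)
155^64 ≡ 53^2 = 2809 ≡ 33 (mod 694)
155^128 ≡ 33^2 = 1089 ≡ 395 (mod 694)
155^256 ≡ 395^2 = 156025 ≡ 569 (mod 694)
155^512 ≡ 569^2 = 323761 ≡ 357 (mod 694)
155^632 = 155^512 * 155^64 * 155^32 * 155^16 * 155^8 ≡ 357 * 33 * 53 * 327 * 505 (mod 694).
Accumulate the product:
357 * 33 = 11781 ≡ 677
677 * 53 = 35881 ≡ 487
487 * 327 = 159249 ≡ 323
323 * 505 = 163115 ≡ 25

25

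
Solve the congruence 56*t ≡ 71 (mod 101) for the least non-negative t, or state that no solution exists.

gcd(56, 101) = 1, so a unique solution mod 101 exists.
56⁻¹ ≡ 92 (mod 101).
t ≡ 92*71 ≡ 68 (mod 101).

68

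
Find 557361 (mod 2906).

2315

557361 = 191*2906 + 2315, so 557361 ≡ 2315 (mod 2906).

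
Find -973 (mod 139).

0

-973 = -7*139 + 0, so -973 ≡ 0 (mod 139).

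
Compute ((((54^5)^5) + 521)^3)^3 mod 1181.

601

(54)^5 ≡ 491 (mod 1181)
(491)^5 ≡ 952 (mod 1181)
952 + 521 = 1473 ≡ 292 (mod 1181)
(292)^3 ≡ 427 (mod 1181)
(427)^3 ≡ 601 (mod 1181)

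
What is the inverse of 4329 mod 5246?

3873

Apply the Euclidean algorithm and back-substitute:
5246 = 1*4329 + 917
4329 = 4*917 + 661
917 = 1*661 + 256
661 = 2*256 + 149
256 = 1*149 + 107
149 = 1*107 + 42
107 = 2*42 + 23
42 = 1*23 + 19
23 = 1*19 + 4
19 = 4*4 + 3
4 = 1*3 + 1
3 = 3*1 + 0
gcd(4329, 5246) = 1, so the inverse exists.
Back-substitute for 1:
1 = 1*4 − 1*3
  = −1*19 + 5*4
  = 5*23 − 6*19
  = −6*42 + 11*23
  = 11*107 − 28*42
  = −28*149 + 39*107
  = 39*256 − 67*149
  = −67*661 + 173*256
  = 173*917 − 240*661
  = −240*4329 + 1133*917
  = 1133*5246 − 1373*4329
So 4329⁻¹ ≡ −1373 ≡ 3873 (mod 5246).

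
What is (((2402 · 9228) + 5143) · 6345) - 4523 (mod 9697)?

2402 · 9228 = 22165656 ≡ 8011 (mod 9697)
8011 + 5143 = 13154 ≡ 3457 (mod 9697)
3457 · 6345 = 21934665 ≡ 51 (mod 9697)
51 - 4523 = -4472 ≡ 5225 (mod 9697)

5225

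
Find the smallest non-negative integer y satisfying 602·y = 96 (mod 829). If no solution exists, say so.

226

gcd(602, 829) = 1, so a unique solution mod 829 exists.
602⁻¹ ≡ 745 (mod 829).
y ≡ 745·96 ≡ 226 (mod 829).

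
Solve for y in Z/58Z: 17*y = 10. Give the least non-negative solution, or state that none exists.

4

gcd(17, 58) = 1, so a unique solution mod 58 exists.
17⁻¹ ≡ 41 (mod 58).
y ≡ 41*10 ≡ 4 (mod 58).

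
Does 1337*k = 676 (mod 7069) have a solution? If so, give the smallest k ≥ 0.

gcd(1337, 7069) = 1, so a unique solution mod 7069 exists.
1337⁻¹ ≡ 2522 (mod 7069).
k ≡ 2522*676 ≡ 1243 (mod 7069).

1243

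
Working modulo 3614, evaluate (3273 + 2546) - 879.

1326

3273 + 2546 = 5819 ≡ 2205 (mod 3614)
2205 - 879 = 1326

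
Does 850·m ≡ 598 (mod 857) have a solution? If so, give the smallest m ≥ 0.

37

gcd(850, 857) = 1, so a unique solution mod 857 exists.
850⁻¹ ≡ 612 (mod 857).
m ≡ 612·598 ≡ 37 (mod 857).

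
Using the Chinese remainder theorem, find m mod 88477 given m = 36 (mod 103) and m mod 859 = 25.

103⁻¹ mod 859: 103×417 ≡ 1 (mod 859), so 103⁻¹ ≡ 417.
m = 36 + 103×((25 − 36)×417 mod 859) = 36 + 103×567 = 58437.

58437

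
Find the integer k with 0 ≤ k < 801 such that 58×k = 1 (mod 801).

801 = 13·58 + 47
58 = 1·47 + 11
47 = 4·11 + 3
11 = 3·3 + 2
3 = 1·2 + 1
2 = 2·1 + 0
gcd(58, 801) = 1, so the inverse exists.
Back-substitute for 1:
1 = 1·3 − 1·2
  = −1·11 + 4·3
  = 4·47 − 17·11
  = −17·58 + 21·47
  = 21·801 − 290·58
So 58⁻¹ ≡ −290 ≡ 511 (mod 801).

511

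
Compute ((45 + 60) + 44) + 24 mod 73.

27

45 + 60 = 105 ≡ 32 (mod 73)
32 + 44 = 76 ≡ 3 (mod 73)
3 + 24 = 27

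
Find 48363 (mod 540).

303

48363 = 89*540 + 303, so 48363 ≡ 303 (mod 540).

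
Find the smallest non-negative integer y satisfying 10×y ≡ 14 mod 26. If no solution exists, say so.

gcd(10, 26) = 2, and 2 | 14, so solutions exist.
Divide through by 2: 5×y ≡ 7 mod 13.
5⁻¹ ≡ 8 (mod 13).
y ≡ 8×7 ≡ 4 (mod 13).
The smallest non-negative solution is y = 4.

4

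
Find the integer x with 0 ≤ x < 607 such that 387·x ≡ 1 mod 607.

607 = 1×387 + 220
387 = 1×220 + 167
220 = 1×167 + 53
167 = 3×53 + 8
53 = 6×8 + 5
8 = 1×5 + 3
5 = 1×3 + 2
3 = 1×2 + 1
2 = 2×1 + 0
gcd(387, 607) = 1, so the inverse exists.
Back-substitute for 1:
1 = 1×3 − 1×2
  = −1×5 + 2×3
  = 2×8 − 3×5
  = −3×53 + 20×8
  = 20×167 − 63×53
  = −63×220 + 83×167
  = 83×387 − 146×220
  = −146×607 + 229×387
So 387⁻¹ ≡ 229 (mod 607).

229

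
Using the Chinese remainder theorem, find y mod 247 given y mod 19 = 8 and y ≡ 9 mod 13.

19⁻¹ mod 13: 19×11 ≡ 1 (mod 13), so 19⁻¹ ≡ 11.
y = 8 + 19×((9 − 8)×11 mod 13) = 8 + 19×11 = 217.

217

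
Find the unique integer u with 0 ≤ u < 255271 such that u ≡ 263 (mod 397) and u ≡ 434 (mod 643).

397⁻¹ mod 643: 397·379 ≡ 1 (mod 643), so 397⁻¹ ≡ 379.
u = 263 + 397·((434 − 263)·379 mod 643) = 263 + 397·509 = 202336.
Check: 202336 mod 397 = 263, 202336 mod 643 = 434. ✓

202336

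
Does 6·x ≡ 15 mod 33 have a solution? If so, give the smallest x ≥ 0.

8

gcd(6, 33) = 3, and 3 | 15, so solutions exist.
Divide through by 3: 2·x ≡ 5 mod 11.
2⁻¹ ≡ 6 (mod 11).
x ≡ 6·5 ≡ 8 (mod 11).
The smallest non-negative solution is x = 8.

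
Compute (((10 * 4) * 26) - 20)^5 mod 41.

10 * 4 = 40
40 * 26 = 1040 ≡ 15 (mod 41)
15 - 20 = -5 ≡ 36 (mod 41)
(36)^5 ≡ 32 (mod 41)

32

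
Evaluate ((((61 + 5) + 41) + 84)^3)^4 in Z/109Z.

63

61 + 5 = 66
66 + 41 = 107
107 + 84 = 191 ≡ 82 (mod 109)
(82)^3 ≡ 46 (mod 109)
(46)^4 ≡ 63 (mod 109)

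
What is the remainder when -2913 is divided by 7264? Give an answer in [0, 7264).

-2913 = -1*7264 + 4351, so -2913 ≡ 4351 (mod 7264).

4351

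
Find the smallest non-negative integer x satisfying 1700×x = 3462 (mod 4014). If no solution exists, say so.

gcd(1700, 4014) = 2, and 2 | 3462, so solutions exist.
Divide through by 2: 850×x = 1731 (mod 2007).
850⁻¹ ≡ 961 (mod 2007).
x ≡ 961×1731 ≡ 1695 (mod 2007).
The smallest non-negative solution is x = 1695.

1695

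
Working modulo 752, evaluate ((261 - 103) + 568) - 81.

261 - 103 = 158
158 + 568 = 726
726 - 81 = 645

645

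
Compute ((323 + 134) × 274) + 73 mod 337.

323 + 134 = 457 ≡ 120 (mod 337)
120 × 274 = 32880 ≡ 191 (mod 337)
191 + 73 = 264

264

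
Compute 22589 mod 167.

22589 = 135·167 + 44, so 22589 ≡ 44 (mod 167).

44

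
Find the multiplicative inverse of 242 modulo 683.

556

Apply the Euclidean algorithm and back-substitute:
683 = 2*242 + 199
242 = 1*199 + 43
199 = 4*43 + 27
43 = 1*27 + 16
27 = 1*16 + 11
16 = 1*11 + 5
11 = 2*5 + 1
5 = 5*1 + 0
gcd(242, 683) = 1, so the inverse exists.
Bézout: 1 = 45*683 − 127*242.
So 242⁻¹ ≡ −127 ≡ 556 (mod 683).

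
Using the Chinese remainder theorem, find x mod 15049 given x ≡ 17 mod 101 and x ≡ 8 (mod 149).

8501

101⁻¹ mod 149: 101×90 ≡ 1 (mod 149), so 101⁻¹ ≡ 90.
x = 17 + 101×((8 − 17)×90 mod 149) = 17 + 101×84 = 8501.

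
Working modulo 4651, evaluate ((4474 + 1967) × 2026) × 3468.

4474 + 1967 = 6441 ≡ 1790 (mod 4651)
1790 × 2026 = 3626540 ≡ 3411 (mod 4651)
3411 × 3468 = 11829348 ≡ 1855 (mod 4651)

1855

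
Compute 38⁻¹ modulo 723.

704

Run the extended Euclidean algorithm:
723 = 19×38 + 1
38 = 38×1 + 0
gcd(38, 723) = 1, so the inverse exists.
Back-substitute for 1:
1 = 1×723 − 19×38
So 38⁻¹ ≡ −19 ≡ 704 (mod 723).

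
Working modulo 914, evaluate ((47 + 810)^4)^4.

47 + 810 = 857
(857)^4 ≡ 215 (mod 914)
(215)^4 ≡ 511 (mod 914)

511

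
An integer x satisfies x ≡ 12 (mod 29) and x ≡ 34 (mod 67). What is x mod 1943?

29⁻¹ mod 67: 29×37 ≡ 1 (mod 67), so 29⁻¹ ≡ 37.
x = 12 + 29×((34 − 12)×37 mod 67) = 12 + 29×10 = 302.

302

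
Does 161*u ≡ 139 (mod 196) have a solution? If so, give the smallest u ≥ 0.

gcd(161, 196) = 7, and 7 does not divide 139.
So the congruence has no solution.

no solution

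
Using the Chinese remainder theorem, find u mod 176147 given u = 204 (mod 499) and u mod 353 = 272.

499⁻¹ mod 353: 499·162 ≡ 1 (mod 353), so 499⁻¹ ≡ 162.
u = 204 + 499·((272 − 204)·162 mod 353) = 204 + 499·73 = 36631.
Check: 36631 mod 499 = 204, 36631 mod 353 = 272. ✓

36631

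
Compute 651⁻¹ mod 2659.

2659 = 4×651 + 55
651 = 11×55 + 46
55 = 1×46 + 9
46 = 5×9 + 1
9 = 9×1 + 0
gcd(651, 2659) = 1, so the inverse exists.
Back-substitute for 1:
1 = 1×46 − 5×9
  = −5×55 + 6×46
  = 6×651 − 71×55
  = −71×2659 + 290×651
So 651⁻¹ ≡ 290 (mod 2659).

290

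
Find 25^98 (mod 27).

13

Using repeated squaring:
98 in binary is 1100010, i.e. 98 = 64 + 32 + 2.
25^1 ≡ 25 (mod 27)
25^2 ≡ 25^2 = 625 ≡ 4 (mod 27)
25^4 ≡ 4^2 = 16 (mod 27)
25^8 ≡ 16^2 = 256 ≡ 13 (mod 27)
25^16 ≡ 13^2 = 169 ≡ 7 (mod 27)
25^32 ≡ 7^2 = 49 ≡ 22 (mod 27)
25^64 ≡ 22^2 = 484 ≡ 25 (mod 27)
25^98 = 25^64 · 25^32 · 25^2 ≡ 25 · 22 · 4 (mod 27).
Accumulate the product:
25 · 22 = 550 ≡ 10
10 · 4 = 40 ≡ 13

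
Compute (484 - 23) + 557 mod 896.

122

484 - 23 = 461
461 + 557 = 1018 ≡ 122 (mod 896)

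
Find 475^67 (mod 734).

Compute successive squares:
475^1 ≡ 475 (mod 734)
475^2 ≡ 475^2 = 225625 ≡ 287 (mod 734)
475^4 ≡ 287^2 = 82369 ≡ 161 (mod 734)
475^8 ≡ 161^2 = 25921 ≡ 231 (mod 734)
475^16 ≡ 231^2 = 53361 ≡ 513 (mod 734)
475^32 ≡ 513^2 = 263169 ≡ 397 (mod 734)
475^64 ≡ 397^2 = 157609 ≡ 533 (mod 734)
475^67 = 475^64 · 475^2 · 475^1 ≡ 533 · 287 · 475 (mod 734).
Accumulate the product:
533 · 287 = 152971 ≡ 299
299 · 475 = 142025 ≡ 363

363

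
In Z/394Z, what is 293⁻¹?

39

394 = 1·293 + 101
293 = 2·101 + 91
101 = 1·91 + 10
91 = 9·10 + 1
10 = 10·1 + 0
gcd(293, 394) = 1, so the inverse exists.
Back-substitute for 1:
1 = 1·91 − 9·10
  = −9·101 + 10·91
  = 10·293 − 29·101
  = −29·394 + 39·293
So 293⁻¹ ≡ 39 (mod 394).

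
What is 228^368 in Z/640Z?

256

By square-and-multiply:
368 in binary is 101110000, i.e. 368 = 256 + 64 + 32 + 16.
228^1 ≡ 228 (mod 640)
228^2 ≡ 228^2 = 51984 ≡ 144 (mod 640)
228^4 ≡ 144^2 = 20736 ≡ 256 (mod 640)
228^8 ≡ 256^2 = 65536 ≡ 256 (mod 640)
228^16 ≡ 256^2 = 65536 ≡ 256 (mod 640)
228^32 ≡ 256^2 = 65536 ≡ 256 (mod 640)
228^64 ≡ 256^2 = 65536 ≡ 256 (mod 640)
228^128 ≡ 256^2 = 65536 ≡ 256 (mod 640)
228^256 ≡ 256^2 = 65536 ≡ 256 (mod 640)
228^368 = 228^256 * 228^64 * 228^32 * 228^16 ≡ 256 * 256 * 256 * 256 (mod 640).
Accumulate the product:
256 * 256 = 65536 ≡ 256
256 * 256 = 65536 ≡ 256
256 * 256 = 65536 ≡ 256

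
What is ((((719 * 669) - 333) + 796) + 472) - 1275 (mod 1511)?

173

719 * 669 = 481011 ≡ 513 (mod 1511)
513 - 333 = 180
180 + 796 = 976
976 + 472 = 1448
1448 - 1275 = 173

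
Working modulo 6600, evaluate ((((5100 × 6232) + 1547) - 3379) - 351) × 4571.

6107

5100 × 6232 = 31783200 ≡ 4200 (mod 6600)
4200 + 1547 = 5747
5747 - 3379 = 2368
2368 - 351 = 2017
2017 × 4571 = 9219707 ≡ 6107 (mod 6600)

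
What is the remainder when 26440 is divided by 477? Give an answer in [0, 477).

205

26440 = 55×477 + 205, so 26440 ≡ 205 (mod 477).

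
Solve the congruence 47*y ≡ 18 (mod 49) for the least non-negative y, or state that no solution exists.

gcd(47, 49) = 1, so a unique solution mod 49 exists.
47⁻¹ ≡ 24 (mod 49).
y ≡ 24*18 ≡ 40 (mod 49).

40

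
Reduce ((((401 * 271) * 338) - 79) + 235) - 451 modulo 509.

401 * 271 = 108671 ≡ 254 (mod 509)
254 * 338 = 85852 ≡ 340 (mod 509)
340 - 79 = 261
261 + 235 = 496
496 - 451 = 45

45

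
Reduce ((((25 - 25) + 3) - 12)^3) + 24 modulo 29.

25 - 25 = 0
0 + 3 = 3
3 - 12 = -9 ≡ 20 (mod 29)
(20)^3 ≡ 25 (mod 29)
25 + 24 = 49 ≡ 20 (mod 29)

20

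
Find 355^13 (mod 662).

43

Using repeated squaring:
355^1 ≡ 355 (mod 662)
355^2 ≡ 355^2 = 126025 ≡ 245 (mod 662)
355^4 ≡ 245^2 = 60025 ≡ 445 (mod 662)
355^8 ≡ 445^2 = 198025 ≡ 87 (mod 662)
355^13 = 355^8 · 355^4 · 355^1 ≡ 87 · 445 · 355 (mod 662).
Accumulate the product:
87 · 445 = 38715 ≡ 319
319 · 355 = 113245 ≡ 43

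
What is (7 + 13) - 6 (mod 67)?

14

7 + 13 = 20
20 - 6 = 14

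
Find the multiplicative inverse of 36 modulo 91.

43

91 = 2×36 + 19
36 = 1×19 + 17
19 = 1×17 + 2
17 = 8×2 + 1
2 = 2×1 + 0
gcd(36, 91) = 1, so the inverse exists.
Back-substitute for 1:
1 = 1×17 − 8×2
  = −8×19 + 9×17
  = 9×36 − 17×19
  = −17×91 + 43×36
So 36⁻¹ ≡ 43 (mod 91).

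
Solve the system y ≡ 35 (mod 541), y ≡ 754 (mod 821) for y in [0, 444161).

219140

541⁻¹ mod 821: 541×648 ≡ 1 (mod 821), so 541⁻¹ ≡ 648.
y = 35 + 541×((754 − 35)×648 mod 821) = 35 + 541×405 = 219140.
Check: 219140 mod 541 = 35, 219140 mod 821 = 754. ✓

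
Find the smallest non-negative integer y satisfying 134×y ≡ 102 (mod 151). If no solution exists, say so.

145

gcd(134, 151) = 1, so a unique solution mod 151 exists.
134⁻¹ ≡ 71 (mod 151).
y ≡ 71×102 ≡ 145 (mod 151).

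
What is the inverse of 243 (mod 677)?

638

By the extended Euclidean algorithm:
677 = 2·243 + 191
243 = 1·191 + 52
191 = 3·52 + 35
52 = 1·35 + 17
35 = 2·17 + 1
17 = 17·1 + 0
gcd(243, 677) = 1, so the inverse exists.
Bézout: 1 = 14·677 − 39·243.
So 243⁻¹ ≡ −39 ≡ 638 (mod 677).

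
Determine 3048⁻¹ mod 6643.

4457

Run the extended Euclidean algorithm:
6643 = 2*3048 + 547
3048 = 5*547 + 313
547 = 1*313 + 234
313 = 1*234 + 79
234 = 2*79 + 76
79 = 1*76 + 3
76 = 25*3 + 1
3 = 3*1 + 0
gcd(3048, 6643) = 1, so the inverse exists.
Back-substitute for 1:
1 = 1*76 − 25*3
  = −25*79 + 26*76
  = 26*234 − 77*79
  = −77*313 + 103*234
  = 103*547 − 180*313
  = −180*3048 + 1003*547
  = 1003*6643 − 2186*3048
So 3048⁻¹ ≡ −2186 ≡ 4457 (mod 6643).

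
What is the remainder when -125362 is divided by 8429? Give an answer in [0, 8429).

-125362 = -15*8429 + 1073, so -125362 ≡ 1073 (mod 8429).

1073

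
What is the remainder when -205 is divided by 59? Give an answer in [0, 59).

-205 = -4·59 + 31, so -205 ≡ 31 (mod 59).

31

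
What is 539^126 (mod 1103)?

184

By square-and-multiply:
126 in binary is 1111110, i.e. 126 = 64 + 32 + 16 + 8 + 4 + 2.
539^1 ≡ 539 (mod 1103)
539^2 ≡ 539^2 = 290521 ≡ 432 (mod 1103)
539^4 ≡ 432^2 = 186624 ≡ 217 (mod 1103)
539^8 ≡ 217^2 = 47089 ≡ 763 (mod 1103)
539^16 ≡ 763^2 = 582169 ≡ 888 (mod 1103)
539^32 ≡ 888^2 = 788544 ≡ 1002 (mod 1103)
539^64 ≡ 1002^2 = 1004004 ≡ 274 (mod 1103)
539^126 = 539^64 * 539^32 * 539^16 * 539^8 * 539^4 * 539^2 ≡ 274 * 1002 * 888 * 763 * 217 * 432 (mod 1103).
Accumulate the product:
274 * 1002 = 274548 ≡ 1004
1004 * 888 = 891552 ≡ 328
328 * 763 = 250264 ≡ 986
986 * 217 = 213962 ≡ 1083
1083 * 432 = 467856 ≡ 184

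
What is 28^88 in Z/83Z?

23

Compute successive squares:
88 in binary is 1011000, i.e. 88 = 64 + 16 + 8.
28^1 ≡ 28 (mod 83)
28^2 ≡ 28^2 = 784 ≡ 37 (mod 83)
28^4 ≡ 37^2 = 1369 ≡ 41 (mod 83)
28^8 ≡ 41^2 = 1681 ≡ 21 (mod 83)
28^16 ≡ 21^2 = 441 ≡ 26 (mod 83)
28^32 ≡ 26^2 = 676 ≡ 12 (mod 83)
28^64 ≡ 12^2 = 144 ≡ 61 (mod 83)
28^88 = 28^64 · 28^16 · 28^8 ≡ 61 · 26 · 21 (mod 83).
Accumulate the product:
61 · 26 = 1586 ≡ 9
9 · 21 = 189 ≡ 23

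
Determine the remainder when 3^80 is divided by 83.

By square-and-multiply:
80 in binary is 1010000, i.e. 80 = 64 + 16.
3^1 ≡ 3 (mod 83)
3^2 ≡ 3^2 = 9 (mod 83)
3^4 ≡ 9^2 = 81 (mod 83)
3^8 ≡ 81^2 = 6561 ≡ 4 (mod 83)
3^16 ≡ 4^2 = 16 (mod 83)
3^32 ≡ 16^2 = 256 ≡ 7 (mod 83)
3^64 ≡ 7^2 = 49 (mod 83)
3^80 = 3^64 * 3^16 ≡ 49 * 16 (mod 83).
49 * 16 = 784 ≡ 37 (mod 83).

37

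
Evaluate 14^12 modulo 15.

By square-and-multiply:
12 in binary is 1100, i.e. 12 = 8 + 4.
14^1 ≡ 14 (mod 15)
14^2 ≡ 14^2 = 196 ≡ 1 (mod 15)
14^4 ≡ 1^2 = 1 (mod 15)
14^8 ≡ 1^2 = 1 (mod 15)
14^12 = 14^8 * 14^4 ≡ 1 * 1 (mod 15).
1 * 1 = 1 ≡ 1 (mod 15).

1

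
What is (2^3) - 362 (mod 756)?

(2)^3 ≡ 8 (mod 756)
8 - 362 = -354 ≡ 402 (mod 756)

402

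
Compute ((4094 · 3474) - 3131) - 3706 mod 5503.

4094 · 3474 = 14222556 ≡ 2804 (mod 5503)
2804 - 3131 = -327 ≡ 5176 (mod 5503)
5176 - 3706 = 1470

1470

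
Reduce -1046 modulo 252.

-1046 = -5·252 + 214, so -1046 ≡ 214 (mod 252).

214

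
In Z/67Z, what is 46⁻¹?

67 = 1*46 + 21
46 = 2*21 + 4
21 = 5*4 + 1
4 = 4*1 + 0
gcd(46, 67) = 1, so the inverse exists.
Back-substitute for 1:
1 = 1*21 − 5*4
  = −5*46 + 11*21
  = 11*67 − 16*46
So 46⁻¹ ≡ −16 ≡ 51 (mod 67).

51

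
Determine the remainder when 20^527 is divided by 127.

108

By square-and-multiply:
527 in binary is 1000001111, i.e. 527 = 512 + 8 + 4 + 2 + 1.
20^1 ≡ 20 (mod 127)
20^2 ≡ 20^2 = 400 ≡ 19 (mod 127)
20^4 ≡ 19^2 = 361 ≡ 107 (mod 127)
20^8 ≡ 107^2 = 11449 ≡ 19 (mod 127)
20^16 ≡ 19^2 = 361 ≡ 107 (mod 127)
20^32 ≡ 107^2 = 11449 ≡ 19 (mod 127)
20^64 ≡ 19^2 = 361 ≡ 107 (mod 127)
20^128 ≡ 107^2 = 11449 ≡ 19 (mod 127)
20^256 ≡ 19^2 = 361 ≡ 107 (mod 127)
20^512 ≡ 107^2 = 11449 ≡ 19 (mod 127)
20^527 = 20^512 · 20^8 · 20^4 · 20^2 · 20^1 ≡ 19 · 19 · 107 · 19 · 20 (mod 127).
Accumulate the product:
19 · 19 = 361 ≡ 107
107 · 107 = 11449 ≡ 19
19 · 19 = 361 ≡ 107
107 · 20 = 2140 ≡ 108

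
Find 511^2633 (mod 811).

634

Using repeated squaring:
511^1 ≡ 511 (mod 811)
511^2 ≡ 511^2 = 261121 ≡ 790 (mod 811)
511^4 ≡ 790^2 = 624100 ≡ 441 (mod 811)
511^8 ≡ 441^2 = 194481 ≡ 652 (mod 811)
511^16 ≡ 652^2 = 425104 ≡ 140 (mod 811)
511^32 ≡ 140^2 = 19600 ≡ 136 (mod 811)
511^64 ≡ 136^2 = 18496 ≡ 654 (mod 811)
511^128 ≡ 654^2 = 427716 ≡ 319 (mod 811)
511^256 ≡ 319^2 = 101761 ≡ 386 (mod 811)
511^512 ≡ 386^2 = 148996 ≡ 583 (mod 811)
511^1024 ≡ 583^2 = 339889 ≡ 80 (mod 811)
511^2048 ≡ 80^2 = 6400 ≡ 723 (mod 811)
511^2633 = 511^2048 · 511^512 · 511^64 · 511^8 · 511^1 ≡ 723 · 583 · 654 · 652 · 511 (mod 811).
Accumulate the product:
723 · 583 = 421509 ≡ 600
600 · 654 = 392400 ≡ 687
687 · 652 = 447924 ≡ 252
252 · 511 = 128772 ≡ 634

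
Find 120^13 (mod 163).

70

13 in binary is 1101, i.e. 13 = 8 + 4 + 1.
120^1 ≡ 120 (mod 163)
120^2 ≡ 120^2 = 14400 ≡ 56 (mod 163)
120^4 ≡ 56^2 = 3136 ≡ 39 (mod 163)
120^8 ≡ 39^2 = 1521 ≡ 54 (mod 163)
120^13 = 120^8 · 120^4 · 120^1 ≡ 54 · 39 · 120 (mod 163).
Accumulate the product:
54 · 39 = 2106 ≡ 150
150 · 120 = 18000 ≡ 70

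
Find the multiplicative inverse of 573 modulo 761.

85

761 = 1*573 + 188
573 = 3*188 + 9
188 = 20*9 + 8
9 = 1*8 + 1
8 = 8*1 + 0
gcd(573, 761) = 1, so the inverse exists.
Bézout: 1 = −64*761 + 85*573.
So 573⁻¹ ≡ 85 (mod 761).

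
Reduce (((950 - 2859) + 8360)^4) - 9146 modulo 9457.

4746

950 - 2859 = -1909 ≡ 7548 (mod 9457)
7548 + 8360 = 15908 ≡ 6451 (mod 9457)
(6451)^4 ≡ 4435 (mod 9457)
4435 - 9146 = -4711 ≡ 4746 (mod 9457)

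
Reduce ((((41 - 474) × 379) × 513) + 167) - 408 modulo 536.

41 - 474 = -433 ≡ 103 (mod 536)
103 × 379 = 39037 ≡ 445 (mod 536)
445 × 513 = 228285 ≡ 485 (mod 536)
485 + 167 = 652 ≡ 116 (mod 536)
116 - 408 = -292 ≡ 244 (mod 536)

244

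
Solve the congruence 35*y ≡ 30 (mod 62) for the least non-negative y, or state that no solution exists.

gcd(35, 62) = 1, so a unique solution mod 62 exists.
35⁻¹ ≡ 39 (mod 62).
y ≡ 39*30 ≡ 54 (mod 62).

54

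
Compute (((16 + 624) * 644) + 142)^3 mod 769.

448

16 + 624 = 640
640 * 644 = 412160 ≡ 745 (mod 769)
745 + 142 = 887 ≡ 118 (mod 769)
(118)^3 ≡ 448 (mod 769)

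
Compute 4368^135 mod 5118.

Using repeated squaring:
4368^1 ≡ 4368 (mod 5118)
4368^2 ≡ 4368^2 = 19079424 ≡ 4638 (mod 5118)
4368^4 ≡ 4638^2 = 21511044 ≡ 90 (mod 5118)
4368^8 ≡ 90^2 = 8100 ≡ 2982 (mod 5118)
4368^16 ≡ 2982^2 = 8892324 ≡ 2358 (mod 5118)
4368^32 ≡ 2358^2 = 5560164 ≡ 2016 (mod 5118)
4368^64 ≡ 2016^2 = 4064256 ≡ 564 (mod 5118)
4368^128 ≡ 564^2 = 318096 ≡ 780 (mod 5118)
4368^135 = 4368^128 * 4368^4 * 4368^2 * 4368^1 ≡ 780 * 90 * 4638 * 4368 (mod 5118).
Accumulate the product:
780 * 90 = 70200 ≡ 3666
3666 * 4638 = 17002908 ≡ 912
912 * 4368 = 3983616 ≡ 1812

1812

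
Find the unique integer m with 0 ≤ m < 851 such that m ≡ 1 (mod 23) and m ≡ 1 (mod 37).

1

23⁻¹ mod 37: 23·29 ≡ 1 (mod 37), so 23⁻¹ ≡ 29.
m = 1 + 23·((1 − 1)·29 mod 37) = 1 + 23·0 = 1.
Check: 1 mod 23 = 1, 1 mod 37 = 1. ✓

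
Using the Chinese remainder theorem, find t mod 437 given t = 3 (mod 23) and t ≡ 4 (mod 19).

118

23⁻¹ mod 19: 23×5 ≡ 1 (mod 19), so 23⁻¹ ≡ 5.
t = 3 + 23×((4 − 3)×5 mod 19) = 3 + 23×5 = 118.
Check: 118 mod 23 = 3, 118 mod 19 = 4. ✓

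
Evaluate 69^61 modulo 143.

Using repeated squaring:
61 in binary is 111101, i.e. 61 = 32 + 16 + 8 + 4 + 1.
69^1 ≡ 69 (mod 143)
69^2 ≡ 69^2 = 4761 ≡ 42 (mod 143)
69^4 ≡ 42^2 = 1764 ≡ 48 (mod 143)
69^8 ≡ 48^2 = 2304 ≡ 16 (mod 143)
69^16 ≡ 16^2 = 256 ≡ 113 (mod 143)
69^32 ≡ 113^2 = 12769 ≡ 42 (mod 143)
69^61 = 69^32 * 69^16 * 69^8 * 69^4 * 69^1 ≡ 42 * 113 * 16 * 48 * 69 (mod 143).
Accumulate the product:
42 * 113 = 4746 ≡ 27
27 * 16 = 432 ≡ 3
3 * 48 = 144 ≡ 1
1 * 69 = 69

69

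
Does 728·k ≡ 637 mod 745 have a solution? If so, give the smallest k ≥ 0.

gcd(728, 745) = 1, so a unique solution mod 745 exists.
728⁻¹ ≡ 482 (mod 745).
k ≡ 482·637 ≡ 94 (mod 745).

94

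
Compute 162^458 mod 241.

Compute successive squares:
458 in binary is 111001010, i.e. 458 = 256 + 128 + 64 + 8 + 2.
162^1 ≡ 162 (mod 241)
162^2 ≡ 162^2 = 26244 ≡ 216 (mod 241)
162^4 ≡ 216^2 = 46656 ≡ 143 (mod 241)
162^8 ≡ 143^2 = 20449 ≡ 205 (mod 241)
162^16 ≡ 205^2 = 42025 ≡ 91 (mod 241)
162^32 ≡ 91^2 = 8281 ≡ 87 (mod 241)
162^64 ≡ 87^2 = 7569 ≡ 98 (mod 241)
162^128 ≡ 98^2 = 9604 ≡ 205 (mod 241)
162^256 ≡ 205^2 = 42025 ≡ 91 (mod 241)
162^458 = 162^256 × 162^128 × 162^64 × 162^8 × 162^2 ≡ 91 × 205 × 98 × 205 × 216 (mod 241).
Accumulate the product:
91 × 205 = 18655 ≡ 98
98 × 98 = 9604 ≡ 205
205 × 205 = 42025 ≡ 91
91 × 216 = 19656 ≡ 135

135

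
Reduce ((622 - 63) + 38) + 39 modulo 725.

622 - 63 = 559
559 + 38 = 597
597 + 39 = 636

636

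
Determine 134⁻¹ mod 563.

563 = 4×134 + 27
134 = 4×27 + 26
27 = 1×26 + 1
26 = 26×1 + 0
gcd(134, 563) = 1, so the inverse exists.
Back-substitute for 1:
1 = 1×27 − 1×26
  = −1×134 + 5×27
  = 5×563 − 21×134
So 134⁻¹ ≡ −21 ≡ 542 (mod 563).

542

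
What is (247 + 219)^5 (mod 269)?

175

247 + 219 = 466 ≡ 197 (mod 269)
(197)^5 ≡ 175 (mod 269)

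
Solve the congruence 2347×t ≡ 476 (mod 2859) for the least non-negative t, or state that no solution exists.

gcd(2347, 2859) = 1, so a unique solution mod 2859 exists.
2347⁻¹ ≡ 2161 (mod 2859).
t ≡ 2161×476 ≡ 2255 (mod 2859).

2255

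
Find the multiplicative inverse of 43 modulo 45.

Apply the Euclidean algorithm and back-substitute:
45 = 1*43 + 2
43 = 21*2 + 1
2 = 2*1 + 0
gcd(43, 45) = 1, so the inverse exists.
Back-substitute for 1:
1 = 1*43 − 21*2
  = −21*45 + 22*43
So 43⁻¹ ≡ 22 (mod 45).

22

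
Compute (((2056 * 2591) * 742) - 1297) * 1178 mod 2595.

2056 * 2591 = 5327096 ≡ 2156 (mod 2595)
2156 * 742 = 1599752 ≡ 1232 (mod 2595)
1232 - 1297 = -65 ≡ 2530 (mod 2595)
2530 * 1178 = 2980340 ≡ 1280 (mod 2595)

1280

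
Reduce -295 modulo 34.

11

-295 = -9×34 + 11, so -295 ≡ 11 (mod 34).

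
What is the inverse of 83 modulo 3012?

By the extended Euclidean algorithm:
3012 = 36·83 + 24
83 = 3·24 + 11
24 = 2·11 + 2
11 = 5·2 + 1
2 = 2·1 + 0
gcd(83, 3012) = 1, so the inverse exists.
Back-substitute for 1:
1 = 1·11 − 5·2
  = −5·24 + 11·11
  = 11·83 − 38·24
  = −38·3012 + 1379·83
So 83⁻¹ ≡ 1379 (mod 3012).

1379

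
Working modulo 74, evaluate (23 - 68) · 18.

23 - 68 = -45 ≡ 29 (mod 74)
29 · 18 = 522 ≡ 4 (mod 74)

4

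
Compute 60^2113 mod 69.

2113 in binary is 100001000001, i.e. 2113 = 2048 + 64 + 1.
60^1 ≡ 60 (mod 69)
60^2 ≡ 60^2 = 3600 ≡ 12 (mod 69)
60^4 ≡ 12^2 = 144 ≡ 6 (mod 69)
60^8 ≡ 6^2 = 36 (mod 69)
60^16 ≡ 36^2 = 1296 ≡ 54 (mod 69)
60^32 ≡ 54^2 = 2916 ≡ 18 (mod 69)
60^64 ≡ 18^2 = 324 ≡ 48 (mod 69)
60^128 ≡ 48^2 = 2304 ≡ 27 (mod 69)
60^256 ≡ 27^2 = 729 ≡ 39 (mod 69)
60^512 ≡ 39^2 = 1521 ≡ 3 (mod 69)
60^1024 ≡ 3^2 = 9 (mod 69)
60^2048 ≡ 9^2 = 81 ≡ 12 (mod 69)
60^2113 = 60^2048 · 60^64 · 60^1 ≡ 12 · 48 · 60 (mod 69).
Accumulate the product:
12 · 48 = 576 ≡ 24
24 · 60 = 1440 ≡ 60

60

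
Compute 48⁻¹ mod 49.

48

49 = 1×48 + 1
48 = 48×1 + 0
gcd(48, 49) = 1, so the inverse exists.
Bézout: 1 = 1×49 − 1×48.
So 48⁻¹ ≡ −1 ≡ 48 (mod 49).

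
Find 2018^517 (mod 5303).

Using repeated squaring:
2018^1 ≡ 2018 (mod 5303)
2018^2 ≡ 2018^2 = 4072324 ≡ 4923 (mod 5303)
2018^4 ≡ 4923^2 = 24235929 ≡ 1219 (mod 5303)
2018^8 ≡ 1219^2 = 1485961 ≡ 1121 (mod 5303)
2018^16 ≡ 1121^2 = 1256641 ≡ 5133 (mod 5303)
2018^32 ≡ 5133^2 = 26347689 ≡ 2385 (mod 5303)
2018^64 ≡ 2385^2 = 5688225 ≡ 3409 (mod 5303)
2018^128 ≡ 3409^2 = 11621281 ≡ 2408 (mod 5303)
2018^256 ≡ 2408^2 = 5798464 ≡ 2285 (mod 5303)
2018^512 ≡ 2285^2 = 5221225 ≡ 3073 (mod 5303)
2018^517 = 2018^512 · 2018^4 · 2018^1 ≡ 3073 · 1219 · 2018 (mod 5303).
Accumulate the product:
3073 · 1219 = 3745987 ≡ 2069
2069 · 2018 = 4175242 ≡ 1781

1781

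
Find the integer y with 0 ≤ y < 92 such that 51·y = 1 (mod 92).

92 = 1·51 + 41
51 = 1·41 + 10
41 = 4·10 + 1
10 = 10·1 + 0
gcd(51, 92) = 1, so the inverse exists.
Bézout: 1 = 5·92 − 9·51.
So 51⁻¹ ≡ −9 ≡ 83 (mod 92).

83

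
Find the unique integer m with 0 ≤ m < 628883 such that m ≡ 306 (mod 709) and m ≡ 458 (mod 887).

709⁻¹ mod 887: 709·294 ≡ 1 (mod 887), so 709⁻¹ ≡ 294.
m = 306 + 709·((458 − 306)·294 mod 887) = 306 + 709·338 = 239948.

239948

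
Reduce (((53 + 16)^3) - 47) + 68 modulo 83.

53 + 16 = 69
(69)^3 ≡ 78 (mod 83)
78 - 47 = 31
31 + 68 = 99 ≡ 16 (mod 83)

16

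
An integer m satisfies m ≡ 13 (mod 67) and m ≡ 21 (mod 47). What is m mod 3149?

67⁻¹ mod 47: 67×40 ≡ 1 (mod 47), so 67⁻¹ ≡ 40.
m = 13 + 67×((21 − 13)×40 mod 47) = 13 + 67×38 = 2559.

2559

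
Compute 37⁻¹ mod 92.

Run the extended Euclidean algorithm:
92 = 2*37 + 18
37 = 2*18 + 1
18 = 18*1 + 0
gcd(37, 92) = 1, so the inverse exists.
Bézout: 1 = −2*92 + 5*37.
So 37⁻¹ ≡ 5 (mod 92).

5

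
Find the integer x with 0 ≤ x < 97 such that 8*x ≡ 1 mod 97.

97 = 12·8 + 1
8 = 8·1 + 0
gcd(8, 97) = 1, so the inverse exists.
Bézout: 1 = 1·97 − 12·8.
So 8⁻¹ ≡ −12 ≡ 85 (mod 97).

85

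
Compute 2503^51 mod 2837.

By square-and-multiply:
51 in binary is 110011, i.e. 51 = 32 + 16 + 2 + 1.
2503^1 ≡ 2503 (mod 2837)
2503^2 ≡ 2503^2 = 6265009 ≡ 913 (mod 2837)
2503^4 ≡ 913^2 = 833569 ≡ 2328 (mod 2837)
2503^8 ≡ 2328^2 = 5419584 ≡ 914 (mod 2837)
2503^16 ≡ 914^2 = 835396 ≡ 1318 (mod 2837)
2503^32 ≡ 1318^2 = 1737124 ≡ 880 (mod 2837)
2503^51 = 2503^32 * 2503^16 * 2503^2 * 2503^1 ≡ 880 * 1318 * 913 * 2503 (mod 2837).
Accumulate the product:
880 * 1318 = 1159840 ≡ 2344
2344 * 913 = 2140072 ≡ 974
974 * 2503 = 2437922 ≡ 939

939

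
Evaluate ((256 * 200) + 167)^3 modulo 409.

229

256 * 200 = 51200 ≡ 75 (mod 409)
75 + 167 = 242
(242)^3 ≡ 229 (mod 409)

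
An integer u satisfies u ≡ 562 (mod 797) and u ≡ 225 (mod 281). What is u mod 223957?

797⁻¹ mod 281: 797·226 ≡ 1 (mod 281), so 797⁻¹ ≡ 226.
u = 562 + 797·((225 − 562)·226 mod 281) = 562 + 797·270 = 215752.

215752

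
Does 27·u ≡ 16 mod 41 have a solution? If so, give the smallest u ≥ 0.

gcd(27, 41) = 1, so a unique solution mod 41 exists.
27⁻¹ ≡ 38 (mod 41).
u ≡ 38·16 ≡ 34 (mod 41).

34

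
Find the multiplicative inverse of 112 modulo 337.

By the extended Euclidean algorithm:
337 = 3*112 + 1
112 = 112*1 + 0
gcd(112, 337) = 1, so the inverse exists.
Back-substitute for 1:
1 = 1*337 − 3*112
So 112⁻¹ ≡ −3 ≡ 334 (mod 337).

334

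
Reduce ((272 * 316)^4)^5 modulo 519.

133

272 * 316 = 85952 ≡ 317 (mod 519)
(317)^4 ≡ 403 (mod 519)
(403)^5 ≡ 133 (mod 519)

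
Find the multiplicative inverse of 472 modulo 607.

598

By the extended Euclidean algorithm:
607 = 1·472 + 135
472 = 3·135 + 67
135 = 2·67 + 1
67 = 67·1 + 0
gcd(472, 607) = 1, so the inverse exists.
Bézout: 1 = 7·607 − 9·472.
So 472⁻¹ ≡ −9 ≡ 598 (mod 607).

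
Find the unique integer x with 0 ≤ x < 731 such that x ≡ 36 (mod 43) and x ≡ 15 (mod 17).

43⁻¹ mod 17: 43×2 ≡ 1 (mod 17), so 43⁻¹ ≡ 2.
x = 36 + 43×((15 − 36)×2 mod 17) = 36 + 43×9 = 423.
Check: 423 mod 43 = 36, 423 mod 17 = 15. ✓

423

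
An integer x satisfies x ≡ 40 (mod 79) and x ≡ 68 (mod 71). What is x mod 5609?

3121

79⁻¹ mod 71: 79×9 ≡ 1 (mod 71), so 79⁻¹ ≡ 9.
x = 40 + 79×((68 − 40)×9 mod 71) = 40 + 79×39 = 3121.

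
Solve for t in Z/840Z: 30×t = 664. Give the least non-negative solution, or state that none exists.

no solution

gcd(30, 840) = 30, and 30 does not divide 664.
So the congruence has no solution.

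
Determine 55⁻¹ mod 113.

By the extended Euclidean algorithm:
113 = 2×55 + 3
55 = 18×3 + 1
3 = 3×1 + 0
gcd(55, 113) = 1, so the inverse exists.
Bézout: 1 = −18×113 + 37×55.
So 55⁻¹ ≡ 37 (mod 113).

37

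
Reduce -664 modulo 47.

-664 = -15*47 + 41, so -664 ≡ 41 (mod 47).

41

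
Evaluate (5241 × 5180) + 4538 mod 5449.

5241 × 5180 = 27148380 ≡ 1462 (mod 5449)
1462 + 4538 = 6000 ≡ 551 (mod 5449)

551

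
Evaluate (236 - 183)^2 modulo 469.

236 - 183 = 53
(53)^2 ≡ 464 (mod 469)

464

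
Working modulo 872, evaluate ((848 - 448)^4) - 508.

848 - 448 = 400
(400)^4 ≡ 144 (mod 872)
144 - 508 = -364 ≡ 508 (mod 872)

508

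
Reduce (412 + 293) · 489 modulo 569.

500

412 + 293 = 705 ≡ 136 (mod 569)
136 · 489 = 66504 ≡ 500 (mod 569)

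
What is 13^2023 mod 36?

Using repeated squaring:
2023 in binary is 11111100111, i.e. 2023 = 1024 + 512 + 256 + 128 + 64 + 32 + 4 + 2 + 1.
13^1 ≡ 13 (mod 36)
13^2 ≡ 13^2 = 169 ≡ 25 (mod 36)
13^4 ≡ 25^2 = 625 ≡ 13 (mod 36)
13^8 ≡ 13^2 = 169 ≡ 25 (mod 36)
13^16 ≡ 25^2 = 625 ≡ 13 (mod 36)
13^32 ≡ 13^2 = 169 ≡ 25 (mod 36)
13^64 ≡ 25^2 = 625 ≡ 13 (mod 36)
13^128 ≡ 13^2 = 169 ≡ 25 (mod 36)
13^256 ≡ 25^2 = 625 ≡ 13 (mod 36)
13^512 ≡ 13^2 = 169 ≡ 25 (mod 36)
13^1024 ≡ 25^2 = 625 ≡ 13 (mod 36)
13^2023 = 13^1024 × 13^512 × 13^256 × 13^128 × 13^64 × 13^32 × 13^4 × 13^2 × 13^1 ≡ 13 × 25 × 13 × 25 × 13 × 25 × 13 × 25 × 13 (mod 36).
Accumulate the product:
13 × 25 = 325 ≡ 1
1 × 13 = 13
13 × 25 = 325 ≡ 1
1 × 13 = 13
13 × 25 = 325 ≡ 1
1 × 13 = 13
13 × 25 = 325 ≡ 1
1 × 13 = 13

13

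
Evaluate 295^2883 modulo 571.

2883 in binary is 101101000011, i.e. 2883 = 2048 + 512 + 256 + 64 + 2 + 1.
295^1 ≡ 295 (mod 571)
295^2 ≡ 295^2 = 87025 ≡ 233 (mod 571)
295^4 ≡ 233^2 = 54289 ≡ 44 (mod 571)
295^8 ≡ 44^2 = 1936 ≡ 223 (mod 571)
295^16 ≡ 223^2 = 49729 ≡ 52 (mod 571)
295^32 ≡ 52^2 = 2704 ≡ 420 (mod 571)
295^64 ≡ 420^2 = 176400 ≡ 532 (mod 571)
295^128 ≡ 532^2 = 283024 ≡ 379 (mod 571)
295^256 ≡ 379^2 = 143641 ≡ 320 (mod 571)
295^512 ≡ 320^2 = 102400 ≡ 191 (mod 571)
295^1024 ≡ 191^2 = 36481 ≡ 508 (mod 571)
295^2048 ≡ 508^2 = 258064 ≡ 543 (mod 571)
295^2883 = 295^2048 × 295^512 × 295^256 × 295^64 × 295^2 × 295^1 ≡ 543 × 191 × 320 × 532 × 233 × 295 (mod 571).
Accumulate the product:
543 × 191 = 103713 ≡ 362
362 × 320 = 115840 ≡ 498
498 × 532 = 264936 ≡ 563
563 × 233 = 131179 ≡ 420
420 × 295 = 123900 ≡ 564

564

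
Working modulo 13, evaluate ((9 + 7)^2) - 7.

9 + 7 = 16 ≡ 3 (mod 13)
(3)^2 ≡ 9 (mod 13)
9 - 7 = 2

2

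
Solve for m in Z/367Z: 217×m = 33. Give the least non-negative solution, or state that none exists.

242

gcd(217, 367) = 1, so a unique solution mod 367 exists.
217⁻¹ ≡ 252 (mod 367).
m ≡ 252×33 ≡ 242 (mod 367).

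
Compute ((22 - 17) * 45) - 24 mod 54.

39

22 - 17 = 5
5 * 45 = 225 ≡ 9 (mod 54)
9 - 24 = -15 ≡ 39 (mod 54)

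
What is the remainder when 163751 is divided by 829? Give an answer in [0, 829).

163751 = 197·829 + 438, so 163751 ≡ 438 (mod 829).

438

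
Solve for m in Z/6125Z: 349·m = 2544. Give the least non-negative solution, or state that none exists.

1306

gcd(349, 6125) = 1, so a unique solution mod 6125 exists.
349⁻¹ ≡ 5774 (mod 6125).
m ≡ 5774·2544 ≡ 1306 (mod 6125).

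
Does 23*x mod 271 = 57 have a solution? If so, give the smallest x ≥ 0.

gcd(23, 271) = 1, so a unique solution mod 271 exists.
23⁻¹ ≡ 165 (mod 271).
x ≡ 165*57 ≡ 191 (mod 271).

191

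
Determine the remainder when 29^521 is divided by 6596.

2113

Using repeated squaring:
521 in binary is 1000001001, i.e. 521 = 512 + 8 + 1.
29^1 ≡ 29 (mod 6596)
29^2 ≡ 29^2 = 841 (mod 6596)
29^4 ≡ 841^2 = 707281 ≡ 1509 (mod 6596)
29^8 ≡ 1509^2 = 2277081 ≡ 1461 (mod 6596)
29^16 ≡ 1461^2 = 2134521 ≡ 4013 (mod 6596)
29^32 ≡ 4013^2 = 16104169 ≡ 3333 (mod 6596)
29^64 ≡ 3333^2 = 11108889 ≡ 1225 (mod 6596)
29^128 ≡ 1225^2 = 1500625 ≡ 3333 (mod 6596)
29^256 ≡ 3333^2 = 11108889 ≡ 1225 (mod 6596)
29^512 ≡ 1225^2 = 1500625 ≡ 3333 (mod 6596)
29^521 = 29^512 * 29^8 * 29^1 ≡ 3333 * 1461 * 29 (mod 6596).
Accumulate the product:
3333 * 1461 = 4869513 ≡ 1665
1665 * 29 = 48285 ≡ 2113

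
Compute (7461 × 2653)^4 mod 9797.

7461 × 2653 = 19794033 ≡ 4093 (mod 9797)
(4093)^4 ≡ 9653 (mod 9797)

9653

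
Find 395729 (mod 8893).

4437

395729 = 44×8893 + 4437, so 395729 ≡ 4437 (mod 8893).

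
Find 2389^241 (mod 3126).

241 in binary is 11110001, i.e. 241 = 128 + 64 + 32 + 16 + 1.
2389^1 ≡ 2389 (mod 3126)
2389^2 ≡ 2389^2 = 5707321 ≡ 2371 (mod 3126)
2389^4 ≡ 2371^2 = 5621641 ≡ 1093 (mod 3126)
2389^8 ≡ 1093^2 = 1194649 ≡ 517 (mod 3126)
2389^16 ≡ 517^2 = 267289 ≡ 1579 (mod 3126)
2389^32 ≡ 1579^2 = 2493241 ≡ 1819 (mod 3126)
2389^64 ≡ 1819^2 = 3308761 ≡ 1453 (mod 3126)
2389^128 ≡ 1453^2 = 2111209 ≡ 1159 (mod 3126)
2389^241 = 2389^128 * 2389^64 * 2389^32 * 2389^16 * 2389^1 ≡ 1159 * 1453 * 1819 * 1579 * 2389 (mod 3126).
Accumulate the product:
1159 * 1453 = 1684027 ≡ 2239
2239 * 1819 = 4072741 ≡ 2689
2689 * 1579 = 4245931 ≡ 823
823 * 2389 = 1966147 ≡ 3019

3019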